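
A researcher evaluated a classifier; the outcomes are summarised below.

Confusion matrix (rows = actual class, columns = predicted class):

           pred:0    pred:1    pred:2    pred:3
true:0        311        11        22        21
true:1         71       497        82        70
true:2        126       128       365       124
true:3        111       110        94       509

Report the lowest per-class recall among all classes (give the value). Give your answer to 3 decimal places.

Per-class recall (TP/(TP+FN)):
  0: TP=311, FN=11+22+21=54 → 311/365 = 0.8521
  1: TP=497, FN=71+82+70=223 → 497/720 = 0.6903
  2: TP=365, FN=126+128+124=378 → 365/743 = 0.4913
  3: TP=509, FN=111+110+94=315 → 509/824 = 0.6177
Lowest is class '2' with recall = 0.491.

0.491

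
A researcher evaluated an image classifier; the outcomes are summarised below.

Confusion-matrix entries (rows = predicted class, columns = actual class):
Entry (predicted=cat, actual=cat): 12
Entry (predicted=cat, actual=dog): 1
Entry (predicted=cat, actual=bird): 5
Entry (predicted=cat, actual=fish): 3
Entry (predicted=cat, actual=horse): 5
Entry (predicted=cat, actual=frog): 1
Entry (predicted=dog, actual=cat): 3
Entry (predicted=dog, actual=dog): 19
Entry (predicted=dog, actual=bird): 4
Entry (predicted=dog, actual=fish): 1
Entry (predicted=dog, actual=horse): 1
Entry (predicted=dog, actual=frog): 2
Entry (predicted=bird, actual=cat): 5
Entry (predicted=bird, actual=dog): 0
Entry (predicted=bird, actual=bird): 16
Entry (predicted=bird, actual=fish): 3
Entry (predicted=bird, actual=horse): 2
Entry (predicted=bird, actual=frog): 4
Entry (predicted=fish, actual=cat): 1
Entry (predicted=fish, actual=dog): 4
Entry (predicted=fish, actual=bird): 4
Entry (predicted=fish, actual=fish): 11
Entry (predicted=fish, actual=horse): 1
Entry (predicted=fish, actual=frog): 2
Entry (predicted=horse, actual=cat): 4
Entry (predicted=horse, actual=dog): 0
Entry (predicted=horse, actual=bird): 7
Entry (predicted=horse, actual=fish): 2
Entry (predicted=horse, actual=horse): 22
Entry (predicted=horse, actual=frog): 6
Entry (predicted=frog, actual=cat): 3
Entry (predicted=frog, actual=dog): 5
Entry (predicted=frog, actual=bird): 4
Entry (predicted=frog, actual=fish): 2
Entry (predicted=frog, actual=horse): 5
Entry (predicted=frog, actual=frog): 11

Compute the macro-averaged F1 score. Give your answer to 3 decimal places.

0.498

Per-class F1 score (2·TP/(2·TP+FP+FN)):
  cat: TP=12, FP=1+5+3+5+1=15, FN=3+5+1+4+3=16 → 24/55 = 0.4364
  dog: TP=19, FP=3+4+1+1+2=11, FN=1+0+4+0+5=10 → 38/59 = 0.6441
  bird: TP=16, FP=5+0+3+2+4=14, FN=5+4+4+7+4=24 → 32/70 = 0.4571
  fish: TP=11, FP=1+4+4+1+2=12, FN=3+1+3+2+2=11 → 22/45 = 0.4889
  horse: TP=22, FP=4+0+7+2+6=19, FN=5+1+2+1+5=14 → 44/77 = 0.5714
  frog: TP=11, FP=3+5+4+2+5=19, FN=1+2+4+2+6=15 → 22/56 = 0.3929
Macro-F1 score = mean = (0.4364 + 0.6441 + 0.4571 + 0.4889 + 0.5714 + 0.3929) / 6 = 0.498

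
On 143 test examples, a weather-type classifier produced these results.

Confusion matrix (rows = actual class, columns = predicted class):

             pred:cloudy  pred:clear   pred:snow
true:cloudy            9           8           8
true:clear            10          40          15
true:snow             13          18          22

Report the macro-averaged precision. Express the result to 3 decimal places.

0.459

Per-class precision (TP/(TP+FP)):
  cloudy: TP=9, FP=10+13=23 → 9/32 = 0.2813
  clear: TP=40, FP=8+18=26 → 40/66 = 0.6061
  snow: TP=22, FP=8+15=23 → 22/45 = 0.4889
Macro-precision = mean = (0.2813 + 0.6061 + 0.4889) / 3 = 0.459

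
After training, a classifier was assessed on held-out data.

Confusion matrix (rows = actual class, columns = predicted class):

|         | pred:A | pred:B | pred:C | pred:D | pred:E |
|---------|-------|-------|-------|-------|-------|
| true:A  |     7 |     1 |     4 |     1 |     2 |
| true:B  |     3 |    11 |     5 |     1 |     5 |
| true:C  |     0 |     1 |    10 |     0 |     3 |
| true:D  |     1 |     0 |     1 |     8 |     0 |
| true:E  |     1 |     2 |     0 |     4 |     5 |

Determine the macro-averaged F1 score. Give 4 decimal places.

0.5388

Per-class F1 score (2·TP/(2·TP+FP+FN)):
  A: TP=7, FP=3+0+1+1=5, FN=1+4+1+2=8 → 14/27 = 0.51852
  B: TP=11, FP=1+1+0+2=4, FN=3+5+1+5=14 → 22/40 = 0.55000
  C: TP=10, FP=4+5+1+0=10, FN=0+1+0+3=4 → 20/34 = 0.58824
  D: TP=8, FP=1+1+0+4=6, FN=1+0+1+0=2 → 16/24 = 0.66667
  E: TP=5, FP=2+5+3+0=10, FN=1+2+0+4=7 → 10/27 = 0.37037
Macro-F1 score = mean = (0.51852 + 0.55000 + 0.58824 + 0.66667 + 0.37037) / 5 = 0.5388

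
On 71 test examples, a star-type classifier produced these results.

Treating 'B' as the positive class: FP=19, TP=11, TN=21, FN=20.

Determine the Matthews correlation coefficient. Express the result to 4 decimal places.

MCC = (TP·TN − FP·FN) / √((TP+FP)(TP+FN)(TN+FP)(TN+FN))
Numerator = 11·21 − 19·20 = -149
Denominator = √(30·31·40·41) = √1525200 = 1234.9899
MCC = -149 / 1234.9899 = -0.1206

-0.1206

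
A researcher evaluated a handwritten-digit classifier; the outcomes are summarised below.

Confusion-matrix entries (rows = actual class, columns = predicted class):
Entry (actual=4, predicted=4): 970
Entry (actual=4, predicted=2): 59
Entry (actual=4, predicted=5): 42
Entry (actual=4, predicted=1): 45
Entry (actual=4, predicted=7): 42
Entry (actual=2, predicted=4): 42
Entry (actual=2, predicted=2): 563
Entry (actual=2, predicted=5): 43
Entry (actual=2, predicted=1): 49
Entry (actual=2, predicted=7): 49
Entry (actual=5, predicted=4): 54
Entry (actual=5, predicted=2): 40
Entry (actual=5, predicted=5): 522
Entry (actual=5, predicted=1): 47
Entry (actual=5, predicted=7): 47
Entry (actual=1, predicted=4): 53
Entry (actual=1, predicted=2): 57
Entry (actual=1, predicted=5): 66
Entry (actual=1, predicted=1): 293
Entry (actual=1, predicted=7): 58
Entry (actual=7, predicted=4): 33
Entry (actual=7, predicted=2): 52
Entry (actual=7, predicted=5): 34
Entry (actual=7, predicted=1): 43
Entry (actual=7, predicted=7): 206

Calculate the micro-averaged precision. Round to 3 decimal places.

Micro-averaging pools counts across classes: ΣTP=2554, ΣFP=955, ΣFN=955.
Micro-precision = TP/(TP+FP) on pooled counts = 0.728 (equals overall accuracy in single-label multiclass).

0.728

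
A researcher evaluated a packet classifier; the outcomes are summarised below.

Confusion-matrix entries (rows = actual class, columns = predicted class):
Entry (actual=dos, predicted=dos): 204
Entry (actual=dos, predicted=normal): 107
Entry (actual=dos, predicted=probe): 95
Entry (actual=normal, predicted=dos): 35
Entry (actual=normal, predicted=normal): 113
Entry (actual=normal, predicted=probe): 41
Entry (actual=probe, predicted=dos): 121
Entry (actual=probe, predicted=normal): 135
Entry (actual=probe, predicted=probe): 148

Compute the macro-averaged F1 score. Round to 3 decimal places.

0.459

Per-class F1 score (2·TP/(2·TP+FP+FN)):
  dos: TP=204, FP=35+121=156, FN=107+95=202 → 408/766 = 0.5326
  normal: TP=113, FP=107+135=242, FN=35+41=76 → 226/544 = 0.4154
  probe: TP=148, FP=95+41=136, FN=121+135=256 → 296/688 = 0.4302
Macro-F1 score = mean = (0.5326 + 0.4154 + 0.4302) / 3 = 0.459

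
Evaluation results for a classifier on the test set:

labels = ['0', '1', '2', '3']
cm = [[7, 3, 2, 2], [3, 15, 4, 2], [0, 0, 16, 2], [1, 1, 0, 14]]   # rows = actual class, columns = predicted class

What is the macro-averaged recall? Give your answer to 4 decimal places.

0.7222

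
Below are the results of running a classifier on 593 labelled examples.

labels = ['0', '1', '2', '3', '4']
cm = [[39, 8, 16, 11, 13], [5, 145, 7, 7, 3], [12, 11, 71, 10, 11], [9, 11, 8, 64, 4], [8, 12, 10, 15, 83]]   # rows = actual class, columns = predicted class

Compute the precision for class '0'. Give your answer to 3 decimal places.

Treat '0' as positive and all other classes as negative.
precision = TP/(TP+FP).
0: TP=39, FP=5+12+9+8=34 → 39/73 = 0.5342

0.534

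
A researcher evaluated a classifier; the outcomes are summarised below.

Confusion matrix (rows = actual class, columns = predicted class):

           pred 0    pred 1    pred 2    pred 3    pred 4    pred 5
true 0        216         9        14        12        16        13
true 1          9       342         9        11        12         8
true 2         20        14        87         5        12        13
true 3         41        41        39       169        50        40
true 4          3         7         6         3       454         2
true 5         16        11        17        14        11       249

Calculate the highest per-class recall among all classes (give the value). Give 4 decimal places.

Per-class recall (TP/(TP+FN)):
  0: TP=216, FN=9+14+12+16+13=64 → 216/280 = 0.77143
  1: TP=342, FN=9+9+11+12+8=49 → 342/391 = 0.87468
  2: TP=87, FN=20+14+5+12+13=64 → 87/151 = 0.57616
  3: TP=169, FN=41+41+39+50+40=211 → 169/380 = 0.44474
  4: TP=454, FN=3+7+6+3+2=21 → 454/475 = 0.95579
  5: TP=249, FN=16+11+17+14+11=69 → 249/318 = 0.78302
Highest is class '4' with recall = 0.9558.

0.9558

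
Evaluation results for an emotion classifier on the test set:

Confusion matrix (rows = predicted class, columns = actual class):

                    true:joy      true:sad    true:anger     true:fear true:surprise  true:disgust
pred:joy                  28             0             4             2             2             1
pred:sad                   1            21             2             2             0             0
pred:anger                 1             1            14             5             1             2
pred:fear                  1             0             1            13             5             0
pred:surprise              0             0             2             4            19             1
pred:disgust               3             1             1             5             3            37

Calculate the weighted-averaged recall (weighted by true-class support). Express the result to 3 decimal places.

Per-class recall (TP/(TP+FN)):
  joy: TP=28, FN=1+1+1+0+3=6 → 28/34 = 0.8235
  sad: TP=21, FN=0+1+0+0+1=2 → 21/23 = 0.9130
  anger: TP=14, FN=4+2+1+2+1=10 → 14/24 = 0.5833
  fear: TP=13, FN=2+2+5+4+5=18 → 13/31 = 0.4194
  surprise: TP=19, FN=2+0+1+5+3=11 → 19/30 = 0.6333
  disgust: TP=37, FN=1+0+2+0+1=4 → 37/41 = 0.9024
Weighted-recall = Σ (supportᵢ/N)·recallᵢ with N=183: (34/183)·0.8235 + (23/183)·0.9130 + (24/183)·0.5833 + (31/183)·0.4194 + (30/183)·0.6333 + (41/183)·0.9024 = 0.721

0.721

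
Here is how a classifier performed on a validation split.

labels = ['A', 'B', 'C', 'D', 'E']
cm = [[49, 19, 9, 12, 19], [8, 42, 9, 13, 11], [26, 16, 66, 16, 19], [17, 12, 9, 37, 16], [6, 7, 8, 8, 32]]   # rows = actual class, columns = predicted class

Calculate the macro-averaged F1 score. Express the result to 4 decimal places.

0.4583

Per-class F1 score (2·TP/(2·TP+FP+FN)):
  A: TP=49, FP=8+26+17+6=57, FN=19+9+12+19=59 → 98/214 = 0.45794
  B: TP=42, FP=19+16+12+7=54, FN=8+9+13+11=41 → 84/179 = 0.46927
  C: TP=66, FP=9+9+9+8=35, FN=26+16+16+19=77 → 132/244 = 0.54098
  D: TP=37, FP=12+13+16+8=49, FN=17+12+9+16=54 → 74/177 = 0.41808
  E: TP=32, FP=19+11+19+16=65, FN=6+7+8+8=29 → 64/158 = 0.40506
Macro-F1 score = mean = (0.45794 + 0.46927 + 0.54098 + 0.41808 + 0.40506) / 5 = 0.4583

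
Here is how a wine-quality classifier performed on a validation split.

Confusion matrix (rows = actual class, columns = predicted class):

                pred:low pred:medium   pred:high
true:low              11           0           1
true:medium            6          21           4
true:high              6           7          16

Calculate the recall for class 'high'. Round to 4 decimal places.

Take TP from the diagonal, FP from the rest of the 'high' prediction marginal, FN from the rest of the 'high' actual marginal.
recall = TP/(TP+FN).
high: TP=16, FN=6+7=13 → 16/29 = 0.55172

0.5517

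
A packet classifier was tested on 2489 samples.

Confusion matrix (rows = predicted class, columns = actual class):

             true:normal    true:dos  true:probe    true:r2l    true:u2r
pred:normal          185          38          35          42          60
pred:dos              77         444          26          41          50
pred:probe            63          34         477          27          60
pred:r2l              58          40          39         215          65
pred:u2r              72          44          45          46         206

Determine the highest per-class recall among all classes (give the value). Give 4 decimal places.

0.7669

Per-class recall (TP/(TP+FN)):
  normal: TP=185, FN=77+63+58+72=270 → 185/455 = 0.40659
  dos: TP=444, FN=38+34+40+44=156 → 444/600 = 0.74000
  probe: TP=477, FN=35+26+39+45=145 → 477/622 = 0.76688
  r2l: TP=215, FN=42+41+27+46=156 → 215/371 = 0.57951
  u2r: TP=206, FN=60+50+60+65=235 → 206/441 = 0.46712
Highest is class 'probe' with recall = 0.7669.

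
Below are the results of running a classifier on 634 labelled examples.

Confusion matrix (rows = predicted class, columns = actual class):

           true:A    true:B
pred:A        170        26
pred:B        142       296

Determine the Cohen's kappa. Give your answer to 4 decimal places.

Observed agreement pₒ = trace/N = 466/634 = 0.73502
Expected agreement pₑ = Σ (rowᵢ·colᵢ)/N² = (312·196 + 322·438)/634² = 0.50301
κ = (pₒ − pₑ)/(1 − pₑ) = (0.73502 − 0.50301)/(1 − 0.50301) = 0.4668

0.4668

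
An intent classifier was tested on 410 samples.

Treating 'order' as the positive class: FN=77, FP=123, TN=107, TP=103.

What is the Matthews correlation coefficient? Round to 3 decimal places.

0.037

MCC = (TP·TN − FP·FN) / √((TP+FP)(TP+FN)(TN+FP)(TN+FN))
Numerator = 103·107 − 123·77 = 1550
Denominator = √(226·180·230·184) = √1721577600 = 41491.8980
MCC = 1550 / 41491.8980 = 0.037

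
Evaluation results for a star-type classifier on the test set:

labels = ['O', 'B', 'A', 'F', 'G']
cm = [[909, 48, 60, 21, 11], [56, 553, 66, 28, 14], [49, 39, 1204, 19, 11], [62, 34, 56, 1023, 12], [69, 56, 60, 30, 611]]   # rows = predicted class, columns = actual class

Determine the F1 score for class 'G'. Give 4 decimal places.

Take TP from the diagonal, FP from the rest of the 'G' prediction marginal, FN from the rest of the 'G' actual marginal.
F1 score = 2·TP/(2·TP+FP+FN).
G: TP=611, FP=69+56+60+30=215, FN=11+14+11+12=48 → 1222/1485 = 0.82290

0.8229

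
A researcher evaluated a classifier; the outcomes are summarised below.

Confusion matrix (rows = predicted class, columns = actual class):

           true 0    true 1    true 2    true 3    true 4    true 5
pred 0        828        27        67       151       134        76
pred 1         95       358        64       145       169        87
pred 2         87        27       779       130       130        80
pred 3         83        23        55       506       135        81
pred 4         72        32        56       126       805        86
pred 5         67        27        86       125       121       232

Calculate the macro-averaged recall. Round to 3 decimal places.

0.571

Per-class recall (TP/(TP+FN)):
  0: TP=828, FN=95+87+83+72+67=404 → 828/1232 = 0.6721
  1: TP=358, FN=27+27+23+32+27=136 → 358/494 = 0.7247
  2: TP=779, FN=67+64+55+56+86=328 → 779/1107 = 0.7037
  3: TP=506, FN=151+145+130+126+125=677 → 506/1183 = 0.4277
  4: TP=805, FN=134+169+130+135+121=689 → 805/1494 = 0.5388
  5: TP=232, FN=76+87+80+81+86=410 → 232/642 = 0.3614
Macro-recall = mean = (0.6721 + 0.7247 + 0.7037 + 0.4277 + 0.5388 + 0.3614) / 6 = 0.571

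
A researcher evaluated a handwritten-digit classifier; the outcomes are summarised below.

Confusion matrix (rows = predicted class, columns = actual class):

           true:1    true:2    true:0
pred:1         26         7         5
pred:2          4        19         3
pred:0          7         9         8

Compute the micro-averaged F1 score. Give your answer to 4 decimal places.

Micro-averaging pools counts across classes: ΣTP=53, ΣFP=35, ΣFN=35.
Micro-F1 score = 2·TP/(2·TP+FP+FN) on pooled counts = 0.6023 (equals overall accuracy in single-label multiclass).

0.6023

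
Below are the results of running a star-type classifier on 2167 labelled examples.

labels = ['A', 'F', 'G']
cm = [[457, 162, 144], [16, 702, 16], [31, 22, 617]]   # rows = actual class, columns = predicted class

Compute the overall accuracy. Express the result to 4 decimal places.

Accuracy = trace / total = (457+702+617=1776) / 2167 = 1776/2167 = 0.8196

0.8196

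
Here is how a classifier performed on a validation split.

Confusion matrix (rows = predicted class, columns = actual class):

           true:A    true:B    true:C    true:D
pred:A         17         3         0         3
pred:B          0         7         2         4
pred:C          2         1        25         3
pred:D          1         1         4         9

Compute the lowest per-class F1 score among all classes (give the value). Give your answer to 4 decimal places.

0.5294

Per-class F1 score (2·TP/(2·TP+FP+FN)):
  A: TP=17, FP=3+0+3=6, FN=0+2+1=3 → 34/43 = 0.79070
  B: TP=7, FP=0+2+4=6, FN=3+1+1=5 → 14/25 = 0.56000
  C: TP=25, FP=2+1+3=6, FN=0+2+4=6 → 50/62 = 0.80645
  D: TP=9, FP=1+1+4=6, FN=3+4+3=10 → 18/34 = 0.52941
Lowest is class 'D' with F1 score = 0.5294.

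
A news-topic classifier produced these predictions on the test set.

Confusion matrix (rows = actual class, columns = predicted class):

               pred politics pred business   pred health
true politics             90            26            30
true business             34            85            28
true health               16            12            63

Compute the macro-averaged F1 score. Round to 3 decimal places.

Per-class F1 score (2·TP/(2·TP+FP+FN)):
  politics: TP=90, FP=34+16=50, FN=26+30=56 → 180/286 = 0.6294
  business: TP=85, FP=26+12=38, FN=34+28=62 → 170/270 = 0.6296
  health: TP=63, FP=30+28=58, FN=16+12=28 → 126/212 = 0.5943
Macro-F1 score = mean = (0.6294 + 0.6296 + 0.5943) / 3 = 0.618

0.618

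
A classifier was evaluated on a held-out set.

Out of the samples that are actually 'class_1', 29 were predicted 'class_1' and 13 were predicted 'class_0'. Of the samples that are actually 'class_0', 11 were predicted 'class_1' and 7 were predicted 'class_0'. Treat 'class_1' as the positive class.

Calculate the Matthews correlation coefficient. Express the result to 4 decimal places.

MCC = (TP·TN − FP·FN) / √((TP+FP)(TP+FN)(TN+FP)(TN+FN))
Numerator = 29·7 − 11·13 = 60
Denominator = √(40·42·18·20) = √604800 = 777.6889
MCC = 60 / 777.6889 = 0.0772

0.0772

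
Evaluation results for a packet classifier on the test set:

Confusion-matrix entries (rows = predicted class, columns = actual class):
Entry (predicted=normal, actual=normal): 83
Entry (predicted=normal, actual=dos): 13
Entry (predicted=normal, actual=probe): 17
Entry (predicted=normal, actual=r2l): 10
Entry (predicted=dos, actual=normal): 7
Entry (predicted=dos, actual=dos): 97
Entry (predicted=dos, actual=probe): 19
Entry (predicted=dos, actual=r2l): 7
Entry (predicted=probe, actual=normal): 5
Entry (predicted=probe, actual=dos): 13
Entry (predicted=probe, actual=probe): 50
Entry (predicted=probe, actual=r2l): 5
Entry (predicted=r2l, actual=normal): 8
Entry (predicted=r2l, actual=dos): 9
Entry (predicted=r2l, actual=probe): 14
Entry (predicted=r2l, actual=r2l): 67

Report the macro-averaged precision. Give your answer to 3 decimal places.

Per-class precision (TP/(TP+FP)):
  normal: TP=83, FP=13+17+10=40 → 83/123 = 0.6748
  dos: TP=97, FP=7+19+7=33 → 97/130 = 0.7462
  probe: TP=50, FP=5+13+5=23 → 50/73 = 0.6849
  r2l: TP=67, FP=8+9+14=31 → 67/98 = 0.6837
Macro-precision = mean = (0.6748 + 0.7462 + 0.6849 + 0.6837) / 4 = 0.697

0.697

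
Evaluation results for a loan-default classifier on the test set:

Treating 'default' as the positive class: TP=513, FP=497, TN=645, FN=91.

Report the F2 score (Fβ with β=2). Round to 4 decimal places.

0.7487

Fβ = (1+β²)·TP / ((1+β²)·TP + β²·FN + FP), with β²=4
= 5·513 / (5·513 + 4·91 + 497) = 0.7487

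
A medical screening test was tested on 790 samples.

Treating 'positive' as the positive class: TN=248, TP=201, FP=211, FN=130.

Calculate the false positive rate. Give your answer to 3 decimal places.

FPR = FP/(FP+TN) = 211/(211+248) = 0.460

0.460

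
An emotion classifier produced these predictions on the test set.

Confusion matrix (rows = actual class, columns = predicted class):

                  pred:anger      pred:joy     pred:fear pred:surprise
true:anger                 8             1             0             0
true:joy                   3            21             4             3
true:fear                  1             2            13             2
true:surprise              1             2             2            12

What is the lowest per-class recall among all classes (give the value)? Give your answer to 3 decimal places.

Per-class recall (TP/(TP+FN)):
  anger: TP=8, FN=1+0+0=1 → 8/9 = 0.8889
  joy: TP=21, FN=3+4+3=10 → 21/31 = 0.6774
  fear: TP=13, FN=1+2+2=5 → 13/18 = 0.7222
  surprise: TP=12, FN=1+2+2=5 → 12/17 = 0.7059
Lowest is class 'joy' with recall = 0.677.

0.677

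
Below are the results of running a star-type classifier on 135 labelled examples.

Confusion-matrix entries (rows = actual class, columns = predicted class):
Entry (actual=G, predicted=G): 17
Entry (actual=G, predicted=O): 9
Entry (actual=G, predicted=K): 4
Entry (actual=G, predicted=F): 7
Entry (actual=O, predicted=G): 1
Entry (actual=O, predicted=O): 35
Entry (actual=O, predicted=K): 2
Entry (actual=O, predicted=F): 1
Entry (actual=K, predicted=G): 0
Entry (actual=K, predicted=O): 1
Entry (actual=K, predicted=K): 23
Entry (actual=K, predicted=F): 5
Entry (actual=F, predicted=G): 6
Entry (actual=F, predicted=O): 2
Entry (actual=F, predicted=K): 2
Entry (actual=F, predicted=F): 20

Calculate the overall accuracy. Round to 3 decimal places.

0.704

Accuracy = trace / total = (17+35+23+20=95) / 135 = 95/135 = 0.704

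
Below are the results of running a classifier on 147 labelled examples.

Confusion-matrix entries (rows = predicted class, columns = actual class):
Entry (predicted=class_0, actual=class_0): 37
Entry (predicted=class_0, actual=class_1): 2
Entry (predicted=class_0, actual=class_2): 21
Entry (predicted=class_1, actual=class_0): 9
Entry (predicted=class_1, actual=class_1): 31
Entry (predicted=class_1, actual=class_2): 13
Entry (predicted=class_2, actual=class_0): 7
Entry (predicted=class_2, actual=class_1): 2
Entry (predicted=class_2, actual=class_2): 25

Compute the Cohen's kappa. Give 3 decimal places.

0.455

Observed agreement pₒ = trace/N = 93/147 = 0.6327
Expected agreement pₑ = Σ (rowᵢ·colᵢ)/N² = (53·60 + 35·53 + 59·34)/147² = 0.3258
κ = (pₒ − pₑ)/(1 − pₑ) = (0.6327 − 0.3258)/(1 − 0.3258) = 0.455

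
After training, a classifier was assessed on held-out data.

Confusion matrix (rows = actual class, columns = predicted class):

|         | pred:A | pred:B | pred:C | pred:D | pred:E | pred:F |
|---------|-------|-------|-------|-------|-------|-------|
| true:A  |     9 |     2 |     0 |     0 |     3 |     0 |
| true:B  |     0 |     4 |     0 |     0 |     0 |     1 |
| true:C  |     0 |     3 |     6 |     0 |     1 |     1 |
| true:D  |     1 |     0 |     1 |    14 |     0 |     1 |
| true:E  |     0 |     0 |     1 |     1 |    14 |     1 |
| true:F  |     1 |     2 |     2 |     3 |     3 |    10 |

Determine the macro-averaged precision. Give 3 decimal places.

Per-class precision (TP/(TP+FP)):
  A: TP=9, FP=0+0+1+0+1=2 → 9/11 = 0.8182
  B: TP=4, FP=2+3+0+0+2=7 → 4/11 = 0.3636
  C: TP=6, FP=0+0+1+1+2=4 → 6/10 = 0.6000
  D: TP=14, FP=0+0+0+1+3=4 → 14/18 = 0.7778
  E: TP=14, FP=3+0+1+0+3=7 → 14/21 = 0.6667
  F: TP=10, FP=0+1+1+1+1=4 → 10/14 = 0.7143
Macro-precision = mean = (0.8182 + 0.3636 + 0.6000 + 0.7778 + 0.6667 + 0.7143) / 6 = 0.657

0.657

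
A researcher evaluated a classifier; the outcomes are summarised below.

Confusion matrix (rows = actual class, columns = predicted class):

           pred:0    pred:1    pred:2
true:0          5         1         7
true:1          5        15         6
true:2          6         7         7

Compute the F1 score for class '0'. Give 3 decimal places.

One-vs-rest for '0': TP = diagonal; FP = other classes predicted '0'; FN = '0' predicted as other.
F1 score = 2·TP/(2·TP+FP+FN).
0: TP=5, FP=5+6=11, FN=1+7=8 → 10/29 = 0.3448

0.345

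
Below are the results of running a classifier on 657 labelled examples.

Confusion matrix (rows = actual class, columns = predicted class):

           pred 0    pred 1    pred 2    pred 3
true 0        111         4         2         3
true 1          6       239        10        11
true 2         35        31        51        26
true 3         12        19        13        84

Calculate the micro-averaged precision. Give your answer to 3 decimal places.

0.738

Micro-averaging pools counts across classes: ΣTP=485, ΣFP=172, ΣFN=172.
Micro-precision = TP/(TP+FP) on pooled counts = 0.738 (equals overall accuracy in single-label multiclass).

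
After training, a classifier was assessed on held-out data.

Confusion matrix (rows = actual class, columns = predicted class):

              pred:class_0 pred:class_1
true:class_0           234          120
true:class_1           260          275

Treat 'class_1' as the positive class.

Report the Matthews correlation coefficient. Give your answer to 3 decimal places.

0.172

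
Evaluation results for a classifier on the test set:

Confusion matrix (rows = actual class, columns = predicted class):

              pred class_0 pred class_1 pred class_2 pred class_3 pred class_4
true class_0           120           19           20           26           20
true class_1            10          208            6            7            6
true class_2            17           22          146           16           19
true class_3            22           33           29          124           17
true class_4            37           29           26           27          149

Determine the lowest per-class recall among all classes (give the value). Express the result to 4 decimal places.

0.5511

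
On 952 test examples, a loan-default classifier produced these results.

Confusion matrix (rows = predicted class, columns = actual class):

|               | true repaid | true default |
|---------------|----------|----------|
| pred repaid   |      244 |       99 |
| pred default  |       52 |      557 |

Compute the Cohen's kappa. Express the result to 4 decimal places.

0.6453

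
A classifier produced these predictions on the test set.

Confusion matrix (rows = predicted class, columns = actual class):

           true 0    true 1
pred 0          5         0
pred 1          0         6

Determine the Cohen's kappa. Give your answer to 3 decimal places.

1.000

Observed agreement pₒ = trace/N = 11/11 = 1.0000
Expected agreement pₑ = Σ (rowᵢ·colᵢ)/N² = (5·5 + 6·6)/11² = 0.5041
κ = (pₒ − pₑ)/(1 − pₑ) = (1.0000 − 0.5041)/(1 − 0.5041) = 1.000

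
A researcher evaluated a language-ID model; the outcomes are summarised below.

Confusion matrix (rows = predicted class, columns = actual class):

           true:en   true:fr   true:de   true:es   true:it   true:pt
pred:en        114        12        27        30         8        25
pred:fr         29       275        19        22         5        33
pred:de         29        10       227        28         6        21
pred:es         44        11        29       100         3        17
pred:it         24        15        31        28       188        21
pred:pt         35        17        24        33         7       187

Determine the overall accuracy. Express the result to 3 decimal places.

0.629

Accuracy = trace / total = (114+275+227+100+188+187=1091) / 1734 = 1091/1734 = 0.629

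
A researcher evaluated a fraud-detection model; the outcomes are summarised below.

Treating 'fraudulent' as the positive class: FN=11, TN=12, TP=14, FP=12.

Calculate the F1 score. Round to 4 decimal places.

0.5490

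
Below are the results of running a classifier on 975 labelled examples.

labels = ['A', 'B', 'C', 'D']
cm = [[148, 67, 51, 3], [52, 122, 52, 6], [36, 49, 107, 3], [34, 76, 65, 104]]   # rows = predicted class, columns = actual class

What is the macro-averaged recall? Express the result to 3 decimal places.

0.556

Per-class recall (TP/(TP+FN)):
  A: TP=148, FN=52+36+34=122 → 148/270 = 0.5481
  B: TP=122, FN=67+49+76=192 → 122/314 = 0.3885
  C: TP=107, FN=51+52+65=168 → 107/275 = 0.3891
  D: TP=104, FN=3+6+3=12 → 104/116 = 0.8966
Macro-recall = mean = (0.5481 + 0.3885 + 0.3891 + 0.8966) / 4 = 0.556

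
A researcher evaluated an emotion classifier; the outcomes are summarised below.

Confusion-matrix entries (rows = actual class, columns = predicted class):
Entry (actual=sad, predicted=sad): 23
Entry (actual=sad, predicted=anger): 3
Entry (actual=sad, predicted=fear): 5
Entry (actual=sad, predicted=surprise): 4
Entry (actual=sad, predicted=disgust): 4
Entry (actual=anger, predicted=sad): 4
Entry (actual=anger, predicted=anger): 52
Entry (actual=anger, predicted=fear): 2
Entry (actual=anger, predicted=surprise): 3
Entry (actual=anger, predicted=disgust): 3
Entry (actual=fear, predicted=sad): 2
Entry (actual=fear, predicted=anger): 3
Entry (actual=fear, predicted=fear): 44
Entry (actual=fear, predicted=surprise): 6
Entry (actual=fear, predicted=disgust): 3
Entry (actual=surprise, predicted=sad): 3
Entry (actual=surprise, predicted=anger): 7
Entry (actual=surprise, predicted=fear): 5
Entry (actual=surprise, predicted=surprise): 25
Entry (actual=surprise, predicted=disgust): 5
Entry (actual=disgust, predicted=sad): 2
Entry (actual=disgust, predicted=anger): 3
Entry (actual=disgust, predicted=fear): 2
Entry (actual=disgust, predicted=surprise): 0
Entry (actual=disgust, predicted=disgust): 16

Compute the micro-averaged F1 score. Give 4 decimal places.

Micro-averaging pools counts across classes: ΣTP=160, ΣFP=69, ΣFN=69.
Micro-F1 score = 2·TP/(2·TP+FP+FN) on pooled counts = 0.6987 (equals overall accuracy in single-label multiclass).

0.6987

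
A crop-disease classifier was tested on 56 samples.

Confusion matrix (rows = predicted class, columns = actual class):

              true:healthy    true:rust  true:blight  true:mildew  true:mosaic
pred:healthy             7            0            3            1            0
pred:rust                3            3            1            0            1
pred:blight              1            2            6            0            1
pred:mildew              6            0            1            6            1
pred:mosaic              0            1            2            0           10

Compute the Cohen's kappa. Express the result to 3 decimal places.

0.463

Observed agreement pₒ = trace/N = 32/56 = 0.5714
Expected agreement pₑ = Σ (rowᵢ·colᵢ)/N² = (17·11 + 6·8 + 13·10 + 7·14 + 13·13)/56² = 0.2015
κ = (pₒ − pₑ)/(1 − pₑ) = (0.5714 − 0.2015)/(1 − 0.2015) = 0.463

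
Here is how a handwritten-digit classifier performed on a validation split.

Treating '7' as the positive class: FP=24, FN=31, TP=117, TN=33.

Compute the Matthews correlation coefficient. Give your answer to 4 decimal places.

MCC = (TP·TN − FP·FN) / √((TP+FP)(TP+FN)(TN+FP)(TN+FN))
Numerator = 117·33 − 24·31 = 3117
Denominator = √(141·148·57·64) = √76126464 = 8725.0481
MCC = 3117 / 8725.0481 = 0.3572

0.3572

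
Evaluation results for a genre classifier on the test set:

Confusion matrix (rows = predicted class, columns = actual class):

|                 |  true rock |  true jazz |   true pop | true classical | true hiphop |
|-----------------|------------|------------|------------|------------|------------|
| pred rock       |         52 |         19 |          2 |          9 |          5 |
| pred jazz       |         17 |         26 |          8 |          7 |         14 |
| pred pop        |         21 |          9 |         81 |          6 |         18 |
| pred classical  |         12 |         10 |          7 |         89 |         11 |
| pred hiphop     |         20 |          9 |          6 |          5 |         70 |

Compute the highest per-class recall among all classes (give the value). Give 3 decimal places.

0.779

Per-class recall (TP/(TP+FN)):
  rock: TP=52, FN=17+21+12+20=70 → 52/122 = 0.4262
  jazz: TP=26, FN=19+9+10+9=47 → 26/73 = 0.3562
  pop: TP=81, FN=2+8+7+6=23 → 81/104 = 0.7788
  classical: TP=89, FN=9+7+6+5=27 → 89/116 = 0.7672
  hiphop: TP=70, FN=5+14+18+11=48 → 70/118 = 0.5932
Highest is class 'pop' with recall = 0.779.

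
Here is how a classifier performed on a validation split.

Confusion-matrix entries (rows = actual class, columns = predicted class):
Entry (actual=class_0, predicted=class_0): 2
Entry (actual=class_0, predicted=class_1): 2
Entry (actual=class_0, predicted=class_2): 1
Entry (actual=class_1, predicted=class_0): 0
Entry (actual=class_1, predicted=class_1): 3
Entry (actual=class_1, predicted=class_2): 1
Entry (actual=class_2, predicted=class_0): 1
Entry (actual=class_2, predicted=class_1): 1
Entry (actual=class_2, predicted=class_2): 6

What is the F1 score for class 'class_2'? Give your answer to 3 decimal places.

0.750

One-vs-rest for 'class_2': TP = diagonal; FP = other classes predicted 'class_2'; FN = 'class_2' predicted as other.
F1 score = 2·TP/(2·TP+FP+FN).
class_2: TP=6, FP=1+1=2, FN=1+1=2 → 12/16 = 0.7500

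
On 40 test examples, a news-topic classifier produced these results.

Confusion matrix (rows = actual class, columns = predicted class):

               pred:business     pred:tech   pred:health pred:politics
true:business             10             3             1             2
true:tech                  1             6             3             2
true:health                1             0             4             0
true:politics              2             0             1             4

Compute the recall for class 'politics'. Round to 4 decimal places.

0.5714

Treat 'politics' as positive and all other classes as negative.
recall = TP/(TP+FN).
politics: TP=4, FN=2+0+1=3 → 4/7 = 0.57143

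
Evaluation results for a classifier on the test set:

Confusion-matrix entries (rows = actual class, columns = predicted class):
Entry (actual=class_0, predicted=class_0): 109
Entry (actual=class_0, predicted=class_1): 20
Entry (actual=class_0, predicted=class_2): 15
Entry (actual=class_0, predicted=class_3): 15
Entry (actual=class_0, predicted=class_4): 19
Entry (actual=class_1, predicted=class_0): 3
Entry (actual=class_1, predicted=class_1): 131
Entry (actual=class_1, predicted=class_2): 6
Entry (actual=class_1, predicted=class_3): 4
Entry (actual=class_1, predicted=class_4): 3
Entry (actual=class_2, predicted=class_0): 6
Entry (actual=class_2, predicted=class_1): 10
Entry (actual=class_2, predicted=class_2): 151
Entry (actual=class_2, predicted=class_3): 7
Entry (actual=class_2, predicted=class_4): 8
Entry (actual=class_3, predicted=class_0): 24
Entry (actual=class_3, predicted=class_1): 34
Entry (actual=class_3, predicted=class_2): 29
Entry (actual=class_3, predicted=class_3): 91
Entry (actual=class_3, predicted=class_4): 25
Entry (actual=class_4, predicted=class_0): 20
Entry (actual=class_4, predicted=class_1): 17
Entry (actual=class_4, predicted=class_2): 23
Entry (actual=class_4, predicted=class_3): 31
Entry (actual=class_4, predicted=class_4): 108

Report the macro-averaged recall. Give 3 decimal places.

Per-class recall (TP/(TP+FN)):
  class_0: TP=109, FN=20+15+15+19=69 → 109/178 = 0.6124
  class_1: TP=131, FN=3+6+4+3=16 → 131/147 = 0.8912
  class_2: TP=151, FN=6+10+7+8=31 → 151/182 = 0.8297
  class_3: TP=91, FN=24+34+29+25=112 → 91/203 = 0.4483
  class_4: TP=108, FN=20+17+23+31=91 → 108/199 = 0.5427
Macro-recall = mean = (0.6124 + 0.8912 + 0.8297 + 0.4483 + 0.5427) / 5 = 0.665

0.665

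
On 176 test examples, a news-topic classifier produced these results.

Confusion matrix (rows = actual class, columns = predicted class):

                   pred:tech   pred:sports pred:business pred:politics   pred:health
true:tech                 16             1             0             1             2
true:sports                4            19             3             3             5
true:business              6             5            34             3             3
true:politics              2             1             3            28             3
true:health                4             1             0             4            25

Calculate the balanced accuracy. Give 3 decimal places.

0.704

Balanced accuracy = mean of per-class recall.
  tech: recall = 16/20 = 0.8000
  sports: recall = 19/34 = 0.5588
  business: recall = 34/51 = 0.6667
  politics: recall = 28/37 = 0.7568
  health: recall = 25/34 = 0.7353
Mean = (0.8000 + 0.5588 + 0.6667 + 0.7568 + 0.7353) / 5 = 0.704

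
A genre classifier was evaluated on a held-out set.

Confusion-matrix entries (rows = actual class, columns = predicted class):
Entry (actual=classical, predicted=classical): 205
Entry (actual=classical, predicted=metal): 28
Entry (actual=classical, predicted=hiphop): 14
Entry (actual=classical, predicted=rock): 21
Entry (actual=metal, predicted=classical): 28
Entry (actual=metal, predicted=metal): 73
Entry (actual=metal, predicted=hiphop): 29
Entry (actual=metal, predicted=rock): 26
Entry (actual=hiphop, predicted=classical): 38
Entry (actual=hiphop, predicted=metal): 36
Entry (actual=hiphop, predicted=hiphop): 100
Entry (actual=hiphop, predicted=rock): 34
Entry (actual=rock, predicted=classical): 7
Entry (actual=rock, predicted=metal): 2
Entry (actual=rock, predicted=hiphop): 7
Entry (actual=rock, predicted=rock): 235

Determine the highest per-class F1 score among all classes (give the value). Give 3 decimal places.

0.829

Per-class F1 score (2·TP/(2·TP+FP+FN)):
  classical: TP=205, FP=28+38+7=73, FN=28+14+21=63 → 410/546 = 0.7509
  metal: TP=73, FP=28+36+2=66, FN=28+29+26=83 → 146/295 = 0.4949
  hiphop: TP=100, FP=14+29+7=50, FN=38+36+34=108 → 200/358 = 0.5587
  rock: TP=235, FP=21+26+34=81, FN=7+2+7=16 → 470/567 = 0.8289
Highest is class 'rock' with F1 score = 0.829.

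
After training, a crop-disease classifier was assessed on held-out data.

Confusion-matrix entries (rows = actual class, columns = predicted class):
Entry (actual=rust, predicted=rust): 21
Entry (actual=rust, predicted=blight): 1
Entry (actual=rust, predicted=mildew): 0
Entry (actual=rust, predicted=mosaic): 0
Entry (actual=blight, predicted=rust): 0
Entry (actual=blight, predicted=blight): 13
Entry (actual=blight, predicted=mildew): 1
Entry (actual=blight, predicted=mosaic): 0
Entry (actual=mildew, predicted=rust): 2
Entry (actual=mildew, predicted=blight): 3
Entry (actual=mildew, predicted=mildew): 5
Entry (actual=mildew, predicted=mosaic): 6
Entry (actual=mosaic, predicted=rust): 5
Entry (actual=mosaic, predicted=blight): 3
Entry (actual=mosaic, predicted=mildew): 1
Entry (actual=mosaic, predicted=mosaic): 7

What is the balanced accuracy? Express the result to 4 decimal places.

Balanced accuracy = mean of per-class recall.
  rust: recall = 21/22 = 0.95455
  blight: recall = 13/14 = 0.92857
  mildew: recall = 5/16 = 0.31250
  mosaic: recall = 7/16 = 0.43750
Mean = (0.95455 + 0.92857 + 0.31250 + 0.43750) / 4 = 0.6583

0.6583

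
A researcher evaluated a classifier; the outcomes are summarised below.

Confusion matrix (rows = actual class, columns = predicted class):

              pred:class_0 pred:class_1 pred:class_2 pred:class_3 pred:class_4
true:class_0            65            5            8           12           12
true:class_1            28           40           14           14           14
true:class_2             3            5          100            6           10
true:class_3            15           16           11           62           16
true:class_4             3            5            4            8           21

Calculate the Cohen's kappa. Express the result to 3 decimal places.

0.468

Observed agreement pₒ = trace/N = 288/497 = 0.5795
Expected agreement pₑ = Σ (rowᵢ·colᵢ)/N² = (102·114 + 110·71 + 124·137 + 120·102 + 41·73)/497² = 0.2091
κ = (pₒ − pₑ)/(1 − pₑ) = (0.5795 − 0.2091)/(1 − 0.2091) = 0.468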